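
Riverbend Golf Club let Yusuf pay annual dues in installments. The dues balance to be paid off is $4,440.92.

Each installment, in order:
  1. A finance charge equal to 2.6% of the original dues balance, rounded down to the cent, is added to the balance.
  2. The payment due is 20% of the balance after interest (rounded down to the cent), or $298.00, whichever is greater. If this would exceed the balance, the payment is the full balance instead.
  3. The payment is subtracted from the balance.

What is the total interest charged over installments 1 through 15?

Installment 1: opening $4,440.92; interest $115.46 → $4,556.38; payment $911.27; balance $3,645.11
Installment 2: opening $3,645.11; interest $115.46 → $3,760.57; payment $752.11; balance $3,008.46
Installment 3: opening $3,008.46; interest $115.46 → $3,123.92; payment $624.78; balance $2,499.14
Installment 4: opening $2,499.14; interest $115.46 → $2,614.60; payment $522.92; balance $2,091.68
Installment 5: opening $2,091.68; interest $115.46 → $2,207.14; payment $441.42; balance $1,765.72
Installment 6: opening $1,765.72; interest $115.46 → $1,881.18; payment $376.23; balance $1,504.95
Installment 7: opening $1,504.95; interest $115.46 → $1,620.41; payment $324.08; balance $1,296.33
Installment 8: opening $1,296.33; interest $115.46 → $1,411.79; payment $298.00; balance $1,113.79
Installment 9: opening $1,113.79; interest $115.46 → $1,229.25; payment $298.00; balance $931.25
Installment 10: opening $931.25; interest $115.46 → $1,046.71; payment $298.00; balance $748.71
Installment 11: opening $748.71; interest $115.46 → $864.17; payment $298.00; balance $566.17
Installment 12: opening $566.17; interest $115.46 → $681.63; payment $298.00; balance $383.63
Installment 13: opening $383.63; interest $115.46 → $499.09; payment $298.00; balance $201.09
Installment 14: opening $201.09; interest $115.46 → $316.55; payment $298.00; balance $18.55
Installment 15: opening $18.55; interest $115.46 → $134.01; payment $134.01; balance $0.00
Total interest: $115.46 + $115.46 + $115.46 + $115.46 + $115.46 + $115.46 + $115.46 + $115.46 + $115.46 + $115.46 + $115.46 + $115.46 + $115.46 + $115.46 + $115.46 = $1,731.90

$1,731.90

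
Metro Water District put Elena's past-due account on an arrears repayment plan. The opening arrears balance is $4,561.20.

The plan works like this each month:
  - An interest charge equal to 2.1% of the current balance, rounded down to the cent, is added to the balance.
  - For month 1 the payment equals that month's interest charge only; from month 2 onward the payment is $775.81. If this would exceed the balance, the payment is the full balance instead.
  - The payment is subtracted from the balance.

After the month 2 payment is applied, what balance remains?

Month 1: $4,561.20 +$95.78 interest = $4,656.98; pay $95.78 → $4,561.20
Month 2: $4,561.20 +$95.78 interest = $4,656.98; pay $775.81 → $3,881.17

$3,881.17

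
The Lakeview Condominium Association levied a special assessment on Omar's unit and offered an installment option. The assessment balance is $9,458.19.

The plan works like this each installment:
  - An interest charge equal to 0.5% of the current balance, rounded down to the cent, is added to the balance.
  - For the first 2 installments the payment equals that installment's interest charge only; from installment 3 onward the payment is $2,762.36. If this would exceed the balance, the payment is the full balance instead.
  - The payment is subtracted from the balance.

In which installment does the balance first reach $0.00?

Installment 1: opening $9,458.19; interest $47.29 → $9,505.48; payment $47.29; balance $9,458.19
Installment 2: opening $9,458.19; interest $47.29 → $9,505.48; payment $47.29; balance $9,458.19
Installment 3: opening $9,458.19; interest $47.29 → $9,505.48; payment $2,762.36; balance $6,743.12
Installment 4: opening $6,743.12; interest $33.71 → $6,776.83; payment $2,762.36; balance $4,014.47
Installment 5: opening $4,014.47; interest $20.07 → $4,034.54; payment $2,762.36; balance $1,272.18
Installment 6: opening $1,272.18; interest $6.36 → $1,278.54; payment $1,278.54; balance $0.00
Balance reaches $0.00 in installment 6.

6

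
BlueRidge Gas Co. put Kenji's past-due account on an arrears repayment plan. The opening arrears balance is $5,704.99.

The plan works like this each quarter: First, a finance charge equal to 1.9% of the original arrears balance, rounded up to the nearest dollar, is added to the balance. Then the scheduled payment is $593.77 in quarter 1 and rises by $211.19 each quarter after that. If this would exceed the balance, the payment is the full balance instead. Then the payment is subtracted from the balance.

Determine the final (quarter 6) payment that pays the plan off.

# | Opening | Interest | Payment | End bal
1 | $5,704.99 | $109.00 | $593.77 | $5,220.22
2 | $5,220.22 | $109.00 | $804.96 | $4,524.26
3 | $4,524.26 | $109.00 | $1,016.15 | $3,617.11
4 | $3,617.11 | $109.00 | $1,227.34 | $2,498.77
5 | $2,498.77 | $109.00 | $1,438.53 | $1,169.24
6 | $1,169.24 | $109.00 | $1,278.24 | $0.00

$1,278.24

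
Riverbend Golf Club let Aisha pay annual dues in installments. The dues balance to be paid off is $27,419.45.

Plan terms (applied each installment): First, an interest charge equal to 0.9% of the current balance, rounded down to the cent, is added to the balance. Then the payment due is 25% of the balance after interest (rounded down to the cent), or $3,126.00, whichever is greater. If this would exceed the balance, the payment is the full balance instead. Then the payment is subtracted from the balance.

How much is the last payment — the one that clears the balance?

$2,768.48

Installment 1: $27,419.45 +$246.77 interest = $27,666.22; pay $6,916.55 → $20,749.67
Installment 2: $20,749.67 +$186.74 interest = $20,936.41; pay $5,234.10 → $15,702.31
Installment 3: $15,702.31 +$141.32 interest = $15,843.63; pay $3,960.90 → $11,882.73
Installment 4: $11,882.73 +$106.94 interest = $11,989.67; pay $3,126.00 → $8,863.67
Installment 5: $8,863.67 +$79.77 interest = $8,943.44; pay $3,126.00 → $5,817.44
Installment 6: $5,817.44 +$52.35 interest = $5,869.79; pay $3,126.00 → $2,743.79
Installment 7: $2,743.79 +$24.69 interest = $2,768.48; pay $2,768.48 → $0.00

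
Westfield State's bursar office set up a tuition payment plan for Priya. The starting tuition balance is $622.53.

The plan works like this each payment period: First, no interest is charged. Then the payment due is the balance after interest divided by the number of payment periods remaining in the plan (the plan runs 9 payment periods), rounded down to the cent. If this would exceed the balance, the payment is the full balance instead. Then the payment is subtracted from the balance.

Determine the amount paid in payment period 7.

Payment period 1: opening $622.53; payment $69.17; balance $553.36
Payment period 2: opening $553.36; payment $69.17; balance $484.19
Payment period 3: opening $484.19; payment $69.17; balance $415.02
Payment period 4: opening $415.02; payment $69.17; balance $345.85
Payment period 5: opening $345.85; payment $69.17; balance $276.68
Payment period 6: opening $276.68; payment $69.17; balance $207.51
Payment period 7: opening $207.51; payment $69.17; balance $138.34

$69.17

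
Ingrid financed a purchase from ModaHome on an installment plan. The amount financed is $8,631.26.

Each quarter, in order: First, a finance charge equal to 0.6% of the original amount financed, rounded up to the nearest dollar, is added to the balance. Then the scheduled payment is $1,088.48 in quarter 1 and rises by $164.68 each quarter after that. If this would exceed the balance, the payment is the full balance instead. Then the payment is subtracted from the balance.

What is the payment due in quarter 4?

$1,582.52

# | Opening | Interest | Payment | End bal
1 | $8,631.26 | $52.00 | $1,088.48 | $7,594.78
2 | $7,594.78 | $52.00 | $1,253.16 | $6,393.62
3 | $6,393.62 | $52.00 | $1,417.84 | $5,027.78
4 | $5,027.78 | $52.00 | $1,582.52 | $3,497.26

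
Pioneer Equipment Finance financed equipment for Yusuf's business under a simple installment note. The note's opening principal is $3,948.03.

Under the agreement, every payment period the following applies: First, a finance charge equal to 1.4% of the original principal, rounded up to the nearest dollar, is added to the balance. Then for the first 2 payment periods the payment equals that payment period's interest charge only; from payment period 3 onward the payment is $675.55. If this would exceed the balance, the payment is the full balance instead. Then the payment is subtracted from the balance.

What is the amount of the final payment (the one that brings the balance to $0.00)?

# | Opening | Interest | Payment | End bal
1 | $3,948.03 | $56.00 | $56.00 | $3,948.03
2 | $3,948.03 | $56.00 | $56.00 | $3,948.03
3 | $3,948.03 | $56.00 | $675.55 | $3,328.48
4 | $3,328.48 | $56.00 | $675.55 | $2,708.93
5 | $2,708.93 | $56.00 | $675.55 | $2,089.38
6 | $2,089.38 | $56.00 | $675.55 | $1,469.83
7 | $1,469.83 | $56.00 | $675.55 | $850.28
8 | $850.28 | $56.00 | $675.55 | $230.73
9 | $230.73 | $56.00 | $286.73 | $0.00

$286.73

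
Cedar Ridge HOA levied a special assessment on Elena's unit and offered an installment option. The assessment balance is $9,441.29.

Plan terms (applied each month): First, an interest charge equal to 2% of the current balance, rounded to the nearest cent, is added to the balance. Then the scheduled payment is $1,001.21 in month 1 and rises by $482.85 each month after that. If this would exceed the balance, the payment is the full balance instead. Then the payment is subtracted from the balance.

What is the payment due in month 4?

# | Opening | Interest | Payment | End bal
1 | $9,441.29 | $188.83 | $1,001.21 | $8,628.91
2 | $8,628.91 | $172.58 | $1,484.06 | $7,317.43
3 | $7,317.43 | $146.35 | $1,966.91 | $5,496.87
4 | $5,496.87 | $109.94 | $2,449.76 | $3,157.05

$2,449.76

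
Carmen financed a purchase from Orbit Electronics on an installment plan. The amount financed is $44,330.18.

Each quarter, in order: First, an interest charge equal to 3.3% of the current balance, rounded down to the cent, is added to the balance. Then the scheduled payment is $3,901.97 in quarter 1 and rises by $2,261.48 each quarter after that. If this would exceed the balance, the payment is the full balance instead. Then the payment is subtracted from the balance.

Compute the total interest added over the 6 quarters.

Quarter 1: $44,330.18 +$1,462.89 interest = $45,793.07; pay $3,901.97 → $41,891.10
Quarter 2: $41,891.10 +$1,382.40 interest = $43,273.50; pay $6,163.45 → $37,110.05
Quarter 3: $37,110.05 +$1,224.63 interest = $38,334.68; pay $8,424.93 → $29,909.75
Quarter 4: $29,909.75 +$987.02 interest = $30,896.77; pay $10,686.41 → $20,210.36
Quarter 5: $20,210.36 +$666.94 interest = $20,877.30; pay $12,947.89 → $7,929.41
Quarter 6: $7,929.41 +$261.67 interest = $8,191.08; pay $8,191.08 → $0.00
Total interest: $1,462.89 + $1,382.40 + $1,224.63 + $987.02 + $666.94 + $261.67 = $5,985.55

$5,985.55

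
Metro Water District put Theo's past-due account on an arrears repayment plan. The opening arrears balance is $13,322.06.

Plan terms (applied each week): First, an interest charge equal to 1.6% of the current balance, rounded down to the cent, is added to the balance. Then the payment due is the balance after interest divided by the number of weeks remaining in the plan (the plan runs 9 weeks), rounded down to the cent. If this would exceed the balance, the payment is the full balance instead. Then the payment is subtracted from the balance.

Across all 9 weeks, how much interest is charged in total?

$1,112.52

Week 1: opening $13,322.06; interest $213.15 → $13,535.21; payment $1,503.91; balance $12,031.30
Week 2: opening $12,031.30; interest $192.50 → $12,223.80; payment $1,527.97; balance $10,695.83
Week 3: opening $10,695.83; interest $171.13 → $10,866.96; payment $1,552.42; balance $9,314.54
Week 4: opening $9,314.54; interest $149.03 → $9,463.57; payment $1,577.26; balance $7,886.31
Week 5: opening $7,886.31; interest $126.18 → $8,012.49; payment $1,602.49; balance $6,410.00
Week 6: opening $6,410.00; interest $102.56 → $6,512.56; payment $1,628.14; balance $4,884.42
Week 7: opening $4,884.42; interest $78.15 → $4,962.57; payment $1,654.19; balance $3,308.38
Week 8: opening $3,308.38; interest $52.93 → $3,361.31; payment $1,680.65; balance $1,680.66
Week 9: opening $1,680.66; interest $26.89 → $1,707.55; payment $1,707.55; balance $0.00
Total interest: $213.15 + $192.50 + $171.13 + $149.03 + $126.18 + $102.56 + $78.15 + $52.93 + $26.89 = $1,112.52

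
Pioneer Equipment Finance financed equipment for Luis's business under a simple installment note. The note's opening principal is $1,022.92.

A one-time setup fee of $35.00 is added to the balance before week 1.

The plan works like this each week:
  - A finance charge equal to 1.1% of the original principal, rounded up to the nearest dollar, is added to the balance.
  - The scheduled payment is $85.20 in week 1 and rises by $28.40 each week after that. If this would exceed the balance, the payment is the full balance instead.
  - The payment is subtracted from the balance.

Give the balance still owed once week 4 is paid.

Week 1: $1,057.92 +$12.00 interest = $1,069.92; pay $85.20 → $984.72
Week 2: $984.72 +$12.00 interest = $996.72; pay $113.60 → $883.12
Week 3: $883.12 +$12.00 interest = $895.12; pay $142.00 → $753.12
Week 4: $753.12 +$12.00 interest = $765.12; pay $170.40 → $594.72

$594.72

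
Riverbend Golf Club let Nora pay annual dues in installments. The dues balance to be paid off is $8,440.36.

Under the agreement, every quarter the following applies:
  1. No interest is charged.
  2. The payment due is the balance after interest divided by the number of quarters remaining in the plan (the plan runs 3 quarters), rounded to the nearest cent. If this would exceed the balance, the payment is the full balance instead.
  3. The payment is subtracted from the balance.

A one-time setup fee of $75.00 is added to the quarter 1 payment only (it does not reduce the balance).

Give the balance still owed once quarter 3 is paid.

$0.00

Quarter 1: opening $8,440.36; payment $2,813.45 (+ $75.00 fee); balance $5,626.91
Quarter 2: opening $5,626.91; payment $2,813.46; balance $2,813.45
Quarter 3: opening $2,813.45; payment $2,813.45; balance $0.00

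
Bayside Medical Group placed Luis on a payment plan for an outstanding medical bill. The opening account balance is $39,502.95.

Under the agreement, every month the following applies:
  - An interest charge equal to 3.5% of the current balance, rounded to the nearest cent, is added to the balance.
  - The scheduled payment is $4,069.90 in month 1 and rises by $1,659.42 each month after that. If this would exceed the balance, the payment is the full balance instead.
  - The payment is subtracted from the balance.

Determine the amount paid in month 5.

$10,707.58

Month 1: opening $39,502.95; interest $1,382.60 → $40,885.55; payment $4,069.90; balance $36,815.65
Month 2: opening $36,815.65; interest $1,288.55 → $38,104.20; payment $5,729.32; balance $32,374.88
Month 3: opening $32,374.88; interest $1,133.12 → $33,508.00; payment $7,388.74; balance $26,119.26
Month 4: opening $26,119.26; interest $914.17 → $27,033.43; payment $9,048.16; balance $17,985.27
Month 5: opening $17,985.27; interest $629.48 → $18,614.75; payment $10,707.58; balance $7,907.17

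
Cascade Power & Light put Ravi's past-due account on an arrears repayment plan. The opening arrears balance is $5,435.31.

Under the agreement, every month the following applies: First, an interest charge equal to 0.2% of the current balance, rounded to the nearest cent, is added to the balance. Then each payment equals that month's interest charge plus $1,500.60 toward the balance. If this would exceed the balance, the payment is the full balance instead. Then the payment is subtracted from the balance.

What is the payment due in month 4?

$935.38

Month 1: opening $5,435.31; interest $10.87 → $5,446.18; payment $1,511.47; balance $3,934.71
Month 2: opening $3,934.71; interest $7.87 → $3,942.58; payment $1,508.47; balance $2,434.11
Month 3: opening $2,434.11; interest $4.87 → $2,438.98; payment $1,505.47; balance $933.51
Month 4: opening $933.51; interest $1.87 → $935.38; payment $935.38; balance $0.00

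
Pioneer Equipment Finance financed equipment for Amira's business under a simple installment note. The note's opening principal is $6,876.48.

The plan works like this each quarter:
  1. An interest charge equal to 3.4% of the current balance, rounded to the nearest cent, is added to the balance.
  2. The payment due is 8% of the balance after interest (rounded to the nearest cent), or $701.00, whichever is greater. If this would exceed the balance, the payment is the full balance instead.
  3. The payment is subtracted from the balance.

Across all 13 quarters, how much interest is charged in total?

# | Opening | Interest | Payment | End bal
1 | $6,876.48 | $233.80 | $701.00 | $6,409.28
2 | $6,409.28 | $217.92 | $701.00 | $5,926.20
3 | $5,926.20 | $201.49 | $701.00 | $5,426.69
4 | $5,426.69 | $184.51 | $701.00 | $4,910.20
5 | $4,910.20 | $166.95 | $701.00 | $4,376.15
6 | $4,376.15 | $148.79 | $701.00 | $3,823.94
7 | $3,823.94 | $130.01 | $701.00 | $3,252.95
8 | $3,252.95 | $110.60 | $701.00 | $2,662.55
9 | $2,662.55 | $90.53 | $701.00 | $2,052.08
10 | $2,052.08 | $69.77 | $701.00 | $1,420.85
11 | $1,420.85 | $48.31 | $701.00 | $768.16
12 | $768.16 | $26.12 | $701.00 | $93.28
13 | $93.28 | $3.17 | $96.45 | $0.00
Total interest: $233.80 + $217.92 + $201.49 + $184.51 + $166.95 + $148.79 + $130.01 + $110.60 + $90.53 + $69.77 + $48.31 + $26.12 + $3.17 = $1,631.97

$1,631.97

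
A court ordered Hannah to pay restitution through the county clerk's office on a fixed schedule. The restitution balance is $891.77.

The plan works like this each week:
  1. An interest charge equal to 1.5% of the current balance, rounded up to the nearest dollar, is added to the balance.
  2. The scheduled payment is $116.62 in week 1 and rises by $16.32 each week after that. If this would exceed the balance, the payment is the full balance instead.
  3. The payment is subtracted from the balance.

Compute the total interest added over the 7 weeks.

$55.00

Week 1: $891.77 +$14.00 interest = $905.77; pay $116.62 → $789.15
Week 2: $789.15 +$12.00 interest = $801.15; pay $132.94 → $668.21
Week 3: $668.21 +$11.00 interest = $679.21; pay $149.26 → $529.95
Week 4: $529.95 +$8.00 interest = $537.95; pay $165.58 → $372.37
Week 5: $372.37 +$6.00 interest = $378.37; pay $181.90 → $196.47
Week 6: $196.47 +$3.00 interest = $199.47; pay $198.22 → $1.25
Week 7: $1.25 +$1.00 interest = $2.25; pay $2.25 → $0.00
Total interest: $14.00 + $12.00 + $11.00 + $8.00 + $6.00 + $3.00 + $1.00 = $55.00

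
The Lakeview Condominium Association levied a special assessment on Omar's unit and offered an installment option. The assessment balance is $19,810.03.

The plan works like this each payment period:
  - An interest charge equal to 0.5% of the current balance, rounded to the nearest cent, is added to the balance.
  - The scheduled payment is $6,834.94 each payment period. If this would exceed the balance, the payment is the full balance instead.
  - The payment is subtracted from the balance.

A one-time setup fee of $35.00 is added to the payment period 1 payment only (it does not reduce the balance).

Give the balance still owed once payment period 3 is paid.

$0.00

Payment period 1: $19,810.03 +$99.05 interest = $19,909.08; pay $6,834.94 (+ $35.00 fee) → $13,074.14
Payment period 2: $13,074.14 +$65.37 interest = $13,139.51; pay $6,834.94 → $6,304.57
Payment period 3: $6,304.57 +$31.52 interest = $6,336.09; pay $6,336.09 → $0.00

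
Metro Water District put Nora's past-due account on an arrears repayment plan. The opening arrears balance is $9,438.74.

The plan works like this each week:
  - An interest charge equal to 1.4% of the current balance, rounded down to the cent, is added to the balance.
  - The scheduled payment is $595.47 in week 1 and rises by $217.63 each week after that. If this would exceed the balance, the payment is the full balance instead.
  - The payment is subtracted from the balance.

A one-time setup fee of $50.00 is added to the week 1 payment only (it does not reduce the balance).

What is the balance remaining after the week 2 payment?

Week 1: opening $9,438.74; interest $132.14 → $9,570.88; payment $595.47 (+ $50.00 fee); balance $8,975.41
Week 2: opening $8,975.41; interest $125.65 → $9,101.06; payment $813.10; balance $8,287.96

$8,287.96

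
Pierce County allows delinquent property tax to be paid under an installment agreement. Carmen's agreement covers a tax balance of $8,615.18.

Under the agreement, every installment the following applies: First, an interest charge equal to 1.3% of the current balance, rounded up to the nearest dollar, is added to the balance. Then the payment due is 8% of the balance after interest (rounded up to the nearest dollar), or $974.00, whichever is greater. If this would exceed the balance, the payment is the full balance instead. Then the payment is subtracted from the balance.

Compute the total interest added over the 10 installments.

$602.00

Installment 1: $8,615.18 +$112.00 interest = $8,727.18; pay $974.00 → $7,753.18
Installment 2: $7,753.18 +$101.00 interest = $7,854.18; pay $974.00 → $6,880.18
Installment 3: $6,880.18 +$90.00 interest = $6,970.18; pay $974.00 → $5,996.18
Installment 4: $5,996.18 +$78.00 interest = $6,074.18; pay $974.00 → $5,100.18
Installment 5: $5,100.18 +$67.00 interest = $5,167.18; pay $974.00 → $4,193.18
Installment 6: $4,193.18 +$55.00 interest = $4,248.18; pay $974.00 → $3,274.18
Installment 7: $3,274.18 +$43.00 interest = $3,317.18; pay $974.00 → $2,343.18
Installment 8: $2,343.18 +$31.00 interest = $2,374.18; pay $974.00 → $1,400.18
Installment 9: $1,400.18 +$19.00 interest = $1,419.18; pay $974.00 → $445.18
Installment 10: $445.18 +$6.00 interest = $451.18; pay $451.18 → $0.00
Total interest: $112.00 + $101.00 + $90.00 + $78.00 + $67.00 + $55.00 + $43.00 + $31.00 + $19.00 + $6.00 = $602.00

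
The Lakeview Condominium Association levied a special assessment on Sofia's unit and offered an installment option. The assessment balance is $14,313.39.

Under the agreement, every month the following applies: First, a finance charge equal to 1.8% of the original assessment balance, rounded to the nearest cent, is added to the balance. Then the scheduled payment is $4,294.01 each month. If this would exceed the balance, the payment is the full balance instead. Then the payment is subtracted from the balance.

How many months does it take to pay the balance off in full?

4

Month 1: opening $14,313.39; interest $257.64 → $14,571.03; payment $4,294.01; balance $10,277.02
Month 2: opening $10,277.02; interest $257.64 → $10,534.66; payment $4,294.01; balance $6,240.65
Month 3: opening $6,240.65; interest $257.64 → $6,498.29; payment $4,294.01; balance $2,204.28
Month 4: opening $2,204.28; interest $257.64 → $2,461.92; payment $2,461.92; balance $0.00
Balance reaches $0.00 in month 4.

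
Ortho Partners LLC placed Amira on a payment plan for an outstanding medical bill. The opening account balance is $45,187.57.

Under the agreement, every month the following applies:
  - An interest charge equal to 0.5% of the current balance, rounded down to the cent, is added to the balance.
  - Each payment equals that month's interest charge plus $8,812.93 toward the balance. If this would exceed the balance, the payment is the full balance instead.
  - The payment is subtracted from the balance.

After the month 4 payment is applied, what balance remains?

$9,935.85

Month 1: opening $45,187.57; interest $225.93 → $45,413.50; payment $9,038.86; balance $36,374.64
Month 2: opening $36,374.64; interest $181.87 → $36,556.51; payment $8,994.80; balance $27,561.71
Month 3: opening $27,561.71; interest $137.80 → $27,699.51; payment $8,950.73; balance $18,748.78
Month 4: opening $18,748.78; interest $93.74 → $18,842.52; payment $8,906.67; balance $9,935.85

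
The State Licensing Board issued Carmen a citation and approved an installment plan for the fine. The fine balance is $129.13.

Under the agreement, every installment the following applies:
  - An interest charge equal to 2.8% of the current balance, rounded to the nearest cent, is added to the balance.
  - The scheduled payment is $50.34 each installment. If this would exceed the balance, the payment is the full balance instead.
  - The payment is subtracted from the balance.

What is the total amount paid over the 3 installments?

$136.02

Installment 1: $129.13 +$3.62 interest = $132.75; pay $50.34 → $82.41
Installment 2: $82.41 +$2.31 interest = $84.72; pay $50.34 → $34.38
Installment 3: $34.38 +$0.96 interest = $35.34; pay $35.34 → $0.00
Total paid: $136.02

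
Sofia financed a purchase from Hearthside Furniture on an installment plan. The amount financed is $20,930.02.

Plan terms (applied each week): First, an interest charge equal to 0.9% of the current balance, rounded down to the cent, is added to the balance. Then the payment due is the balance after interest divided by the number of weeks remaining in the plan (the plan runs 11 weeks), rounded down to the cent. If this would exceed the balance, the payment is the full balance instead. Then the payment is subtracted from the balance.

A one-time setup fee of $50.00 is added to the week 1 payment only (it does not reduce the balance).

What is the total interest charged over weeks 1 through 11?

Week 1: $20,930.02 +$188.37 interest = $21,118.39; pay $1,919.85 (+ $50.00 fee) → $19,198.54
Week 2: $19,198.54 +$172.78 interest = $19,371.32; pay $1,937.13 → $17,434.19
Week 3: $17,434.19 +$156.90 interest = $17,591.09; pay $1,954.56 → $15,636.53
Week 4: $15,636.53 +$140.72 interest = $15,777.25; pay $1,972.15 → $13,805.10
Week 5: $13,805.10 +$124.24 interest = $13,929.34; pay $1,989.90 → $11,939.44
Week 6: $11,939.44 +$107.45 interest = $12,046.89; pay $2,007.81 → $10,039.08
Week 7: $10,039.08 +$90.35 interest = $10,129.43; pay $2,025.88 → $8,103.55
Week 8: $8,103.55 +$72.93 interest = $8,176.48; pay $2,044.12 → $6,132.36
Week 9: $6,132.36 +$55.19 interest = $6,187.55; pay $2,062.51 → $4,125.04
Week 10: $4,125.04 +$37.12 interest = $4,162.16; pay $2,081.08 → $2,081.08
Week 11: $2,081.08 +$18.72 interest = $2,099.80; pay $2,099.80 → $0.00
Total interest: $188.37 + $172.78 + $156.90 + $140.72 + $124.24 + $107.45 + $90.35 + $72.93 + $55.19 + $37.12 + $18.72 = $1,164.77

$1,164.77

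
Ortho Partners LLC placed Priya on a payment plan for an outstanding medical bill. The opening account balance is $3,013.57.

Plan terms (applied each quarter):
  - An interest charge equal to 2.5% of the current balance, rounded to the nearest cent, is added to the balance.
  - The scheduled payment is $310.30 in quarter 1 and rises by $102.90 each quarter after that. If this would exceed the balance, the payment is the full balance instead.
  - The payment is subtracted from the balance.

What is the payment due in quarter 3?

# | Opening | Interest | Payment | End bal
1 | $3,013.57 | $75.34 | $310.30 | $2,778.61
2 | $2,778.61 | $69.47 | $413.20 | $2,434.88
3 | $2,434.88 | $60.87 | $516.10 | $1,979.65

$516.10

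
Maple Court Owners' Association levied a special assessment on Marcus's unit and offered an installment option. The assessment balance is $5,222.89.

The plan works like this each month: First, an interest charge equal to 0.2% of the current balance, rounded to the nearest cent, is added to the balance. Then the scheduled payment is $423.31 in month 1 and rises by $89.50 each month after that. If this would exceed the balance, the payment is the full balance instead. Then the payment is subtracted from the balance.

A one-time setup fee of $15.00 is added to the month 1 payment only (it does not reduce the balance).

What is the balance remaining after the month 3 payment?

Month 1: opening $5,222.89; interest $10.45 → $5,233.34; payment $423.31 (+ $15.00 fee); balance $4,810.03
Month 2: opening $4,810.03; interest $9.62 → $4,819.65; payment $512.81; balance $4,306.84
Month 3: opening $4,306.84; interest $8.61 → $4,315.45; payment $602.31; balance $3,713.14

$3,713.14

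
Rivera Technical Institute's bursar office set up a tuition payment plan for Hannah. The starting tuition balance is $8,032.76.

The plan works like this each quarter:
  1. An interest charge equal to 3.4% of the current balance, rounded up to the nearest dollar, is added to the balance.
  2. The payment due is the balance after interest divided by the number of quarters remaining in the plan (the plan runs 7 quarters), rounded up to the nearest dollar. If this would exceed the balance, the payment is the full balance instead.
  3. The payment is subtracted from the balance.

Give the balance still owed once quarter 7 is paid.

$0.00

# | Opening | Interest | Payment | End bal
1 | $8,032.76 | $274.00 | $1,187.00 | $7,119.76
2 | $7,119.76 | $243.00 | $1,228.00 | $6,134.76
3 | $6,134.76 | $209.00 | $1,269.00 | $5,074.76
4 | $5,074.76 | $173.00 | $1,312.00 | $3,935.76
5 | $3,935.76 | $134.00 | $1,357.00 | $2,712.76
6 | $2,712.76 | $93.00 | $1,403.00 | $1,402.76
7 | $1,402.76 | $48.00 | $1,450.76 | $0.00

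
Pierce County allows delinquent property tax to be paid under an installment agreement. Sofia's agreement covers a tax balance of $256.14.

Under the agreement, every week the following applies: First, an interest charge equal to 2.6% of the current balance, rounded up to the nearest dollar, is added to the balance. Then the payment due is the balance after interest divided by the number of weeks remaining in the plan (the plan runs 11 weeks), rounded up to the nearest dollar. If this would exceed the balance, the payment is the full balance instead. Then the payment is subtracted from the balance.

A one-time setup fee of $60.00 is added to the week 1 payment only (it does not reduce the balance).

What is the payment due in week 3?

$26.00

Week 1: $256.14 +$7.00 interest = $263.14; pay $24.00 (+ $60.00 fee) → $239.14
Week 2: $239.14 +$7.00 interest = $246.14; pay $25.00 → $221.14
Week 3: $221.14 +$6.00 interest = $227.14; pay $26.00 → $201.14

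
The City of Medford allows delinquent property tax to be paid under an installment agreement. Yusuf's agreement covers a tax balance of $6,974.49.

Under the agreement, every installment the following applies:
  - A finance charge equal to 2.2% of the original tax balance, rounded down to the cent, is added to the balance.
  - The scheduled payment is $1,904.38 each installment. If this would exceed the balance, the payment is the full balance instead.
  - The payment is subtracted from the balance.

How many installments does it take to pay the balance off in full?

Installment 1: opening $6,974.49; interest $153.43 → $7,127.92; payment $1,904.38; balance $5,223.54
Installment 2: opening $5,223.54; interest $153.43 → $5,376.97; payment $1,904.38; balance $3,472.59
Installment 3: opening $3,472.59; interest $153.43 → $3,626.02; payment $1,904.38; balance $1,721.64
Installment 4: opening $1,721.64; interest $153.43 → $1,875.07; payment $1,875.07; balance $0.00
Balance reaches $0.00 in installment 4.

4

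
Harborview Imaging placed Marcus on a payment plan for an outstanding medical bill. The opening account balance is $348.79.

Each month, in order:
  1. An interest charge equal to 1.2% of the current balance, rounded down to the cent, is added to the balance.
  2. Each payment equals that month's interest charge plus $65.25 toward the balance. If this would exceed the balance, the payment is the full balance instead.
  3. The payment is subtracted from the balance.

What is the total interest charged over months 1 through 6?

# | Opening | Interest | Payment | End bal
1 | $348.79 | $4.18 | $69.43 | $283.54
2 | $283.54 | $3.40 | $68.65 | $218.29
3 | $218.29 | $2.61 | $67.86 | $153.04
4 | $153.04 | $1.83 | $67.08 | $87.79
5 | $87.79 | $1.05 | $66.30 | $22.54
6 | $22.54 | $0.27 | $22.81 | $0.00
Total interest: $4.18 + $3.40 + $2.61 + $1.83 + $1.05 + $0.27 = $13.34

$13.34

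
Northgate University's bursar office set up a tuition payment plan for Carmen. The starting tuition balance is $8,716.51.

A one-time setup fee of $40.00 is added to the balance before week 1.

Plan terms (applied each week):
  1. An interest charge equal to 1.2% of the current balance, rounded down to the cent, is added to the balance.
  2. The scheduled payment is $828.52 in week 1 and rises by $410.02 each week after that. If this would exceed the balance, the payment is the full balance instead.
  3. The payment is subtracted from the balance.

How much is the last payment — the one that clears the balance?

$912.54

Week 1: opening $8,756.51; interest $105.07 → $8,861.58; payment $828.52; balance $8,033.06
Week 2: opening $8,033.06; interest $96.39 → $8,129.45; payment $1,238.54; balance $6,890.91
Week 3: opening $6,890.91; interest $82.69 → $6,973.60; payment $1,648.56; balance $5,325.04
Week 4: opening $5,325.04; interest $63.90 → $5,388.94; payment $2,058.58; balance $3,330.36
Week 5: opening $3,330.36; interest $39.96 → $3,370.32; payment $2,468.60; balance $901.72
Week 6: opening $901.72; interest $10.82 → $912.54; payment $912.54; balance $0.00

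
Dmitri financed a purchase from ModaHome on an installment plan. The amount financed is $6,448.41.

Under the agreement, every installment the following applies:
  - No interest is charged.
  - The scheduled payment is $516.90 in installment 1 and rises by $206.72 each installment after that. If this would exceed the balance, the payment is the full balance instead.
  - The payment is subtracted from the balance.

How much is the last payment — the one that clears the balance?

$246.21

Installment 1: opening $6,448.41; payment $516.90; balance $5,931.51
Installment 2: opening $5,931.51; payment $723.62; balance $5,207.89
Installment 3: opening $5,207.89; payment $930.34; balance $4,277.55
Installment 4: opening $4,277.55; payment $1,137.06; balance $3,140.49
Installment 5: opening $3,140.49; payment $1,343.78; balance $1,796.71
Installment 6: opening $1,796.71; payment $1,550.50; balance $246.21
Installment 7: opening $246.21; payment $246.21; balance $0.00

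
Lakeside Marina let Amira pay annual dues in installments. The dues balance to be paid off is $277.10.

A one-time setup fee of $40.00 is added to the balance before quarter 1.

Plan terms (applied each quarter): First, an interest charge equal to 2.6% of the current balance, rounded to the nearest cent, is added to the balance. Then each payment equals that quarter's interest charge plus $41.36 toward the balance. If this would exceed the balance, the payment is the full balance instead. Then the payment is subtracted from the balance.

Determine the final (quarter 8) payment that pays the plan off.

$28.30

Quarter 1: opening $317.10; interest $8.24 → $325.34; payment $49.60; balance $275.74
Quarter 2: opening $275.74; interest $7.17 → $282.91; payment $48.53; balance $234.38
Quarter 3: opening $234.38; interest $6.09 → $240.47; payment $47.45; balance $193.02
Quarter 4: opening $193.02; interest $5.02 → $198.04; payment $46.38; balance $151.66
Quarter 5: opening $151.66; interest $3.94 → $155.60; payment $45.30; balance $110.30
Quarter 6: opening $110.30; interest $2.87 → $113.17; payment $44.23; balance $68.94
Quarter 7: opening $68.94; interest $1.79 → $70.73; payment $43.15; balance $27.58
Quarter 8: opening $27.58; interest $0.72 → $28.30; payment $28.30; balance $0.00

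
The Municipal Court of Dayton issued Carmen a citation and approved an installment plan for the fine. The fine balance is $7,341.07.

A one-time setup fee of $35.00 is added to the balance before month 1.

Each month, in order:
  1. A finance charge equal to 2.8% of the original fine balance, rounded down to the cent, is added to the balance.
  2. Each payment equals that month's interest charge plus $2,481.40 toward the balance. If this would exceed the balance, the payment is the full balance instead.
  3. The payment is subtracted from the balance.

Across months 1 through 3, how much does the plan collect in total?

Month 1: opening $7,376.07; interest $205.54 → $7,581.61; payment $2,686.94; balance $4,894.67
Month 2: opening $4,894.67; interest $205.54 → $5,100.21; payment $2,686.94; balance $2,413.27
Month 3: opening $2,413.27; interest $205.54 → $2,618.81; payment $2,618.81; balance $0.00
Total paid: $7,992.69

$7,992.69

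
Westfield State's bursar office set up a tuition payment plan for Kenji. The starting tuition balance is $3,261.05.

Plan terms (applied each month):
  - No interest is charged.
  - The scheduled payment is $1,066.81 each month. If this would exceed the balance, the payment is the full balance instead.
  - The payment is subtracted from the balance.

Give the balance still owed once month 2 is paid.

Month 1: $3,261.05 − $1,066.81 → $2,194.24
Month 2: $2,194.24 − $1,066.81 → $1,127.43

$1,127.43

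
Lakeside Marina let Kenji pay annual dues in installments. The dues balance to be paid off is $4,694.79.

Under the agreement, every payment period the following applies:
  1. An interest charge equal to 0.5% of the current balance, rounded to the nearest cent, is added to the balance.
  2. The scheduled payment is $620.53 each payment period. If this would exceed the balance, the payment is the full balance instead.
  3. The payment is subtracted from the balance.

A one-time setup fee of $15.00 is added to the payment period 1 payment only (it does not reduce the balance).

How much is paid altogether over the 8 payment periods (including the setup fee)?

Payment period 1: $4,694.79 +$23.47 interest = $4,718.26; pay $620.53 (+ $15.00 fee) → $4,097.73
Payment period 2: $4,097.73 +$20.49 interest = $4,118.22; pay $620.53 → $3,497.69
Payment period 3: $3,497.69 +$17.49 interest = $3,515.18; pay $620.53 → $2,894.65
Payment period 4: $2,894.65 +$14.47 interest = $2,909.12; pay $620.53 → $2,288.59
Payment period 5: $2,288.59 +$11.44 interest = $2,300.03; pay $620.53 → $1,679.50
Payment period 6: $1,679.50 +$8.40 interest = $1,687.90; pay $620.53 → $1,067.37
Payment period 7: $1,067.37 +$5.34 interest = $1,072.71; pay $620.53 → $452.18
Payment period 8: $452.18 +$2.26 interest = $454.44; pay $454.44 → $0.00
Total paid: $4,813.15

$4,813.15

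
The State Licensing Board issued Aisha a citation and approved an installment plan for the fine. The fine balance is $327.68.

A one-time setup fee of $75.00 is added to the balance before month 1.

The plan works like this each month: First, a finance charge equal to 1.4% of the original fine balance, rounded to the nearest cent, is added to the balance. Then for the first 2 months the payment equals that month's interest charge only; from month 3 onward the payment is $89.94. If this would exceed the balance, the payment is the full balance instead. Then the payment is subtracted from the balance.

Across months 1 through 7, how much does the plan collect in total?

Month 1: $402.68 +$4.59 interest = $407.27; pay $4.59 → $402.68
Month 2: $402.68 +$4.59 interest = $407.27; pay $4.59 → $402.68
Month 3: $402.68 +$4.59 interest = $407.27; pay $89.94 → $317.33
Month 4: $317.33 +$4.59 interest = $321.92; pay $89.94 → $231.98
Month 5: $231.98 +$4.59 interest = $236.57; pay $89.94 → $146.63
Month 6: $146.63 +$4.59 interest = $151.22; pay $89.94 → $61.28
Month 7: $61.28 +$4.59 interest = $65.87; pay $65.87 → $0.00
Total paid: $434.81

$434.81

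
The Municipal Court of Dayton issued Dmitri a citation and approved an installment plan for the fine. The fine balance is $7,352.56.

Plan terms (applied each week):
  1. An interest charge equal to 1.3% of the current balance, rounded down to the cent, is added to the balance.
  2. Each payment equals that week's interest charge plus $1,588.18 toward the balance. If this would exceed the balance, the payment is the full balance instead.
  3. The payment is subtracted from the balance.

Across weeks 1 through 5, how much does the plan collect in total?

$7,623.99

# | Opening | Interest | Payment | End bal
1 | $7,352.56 | $95.58 | $1,683.76 | $5,764.38
2 | $5,764.38 | $74.93 | $1,663.11 | $4,176.20
3 | $4,176.20 | $54.29 | $1,642.47 | $2,588.02
4 | $2,588.02 | $33.64 | $1,621.82 | $999.84
5 | $999.84 | $12.99 | $1,012.83 | $0.00
Total paid: $7,623.99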